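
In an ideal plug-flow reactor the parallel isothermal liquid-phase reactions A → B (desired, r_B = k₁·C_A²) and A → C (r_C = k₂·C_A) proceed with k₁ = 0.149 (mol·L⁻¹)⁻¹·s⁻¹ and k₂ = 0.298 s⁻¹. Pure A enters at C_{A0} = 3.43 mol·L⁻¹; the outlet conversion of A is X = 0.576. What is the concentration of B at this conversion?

C_A = C_{A0}(1−X) = 1.454 mol·L⁻¹.
Along a PFR/batch, dC_C/dC_A = −r_C/(r_B+r_C) = −k₂/(k₂+k₁·C_A).
Integrating from C_{A0} to C_A: C_C = (0.298/0.149)·ln[(0.298+0.149·3.43)/(0.298+0.149·1.45)] = 2.000·ln(0.8091/0.5147) = 0.9046 mol·L⁻¹.
Then C_B = (C_{A0}−C_A) − C_C = 1.976 − 0.9046 = 1.071 mol·L⁻¹.

1.07 mol·L⁻¹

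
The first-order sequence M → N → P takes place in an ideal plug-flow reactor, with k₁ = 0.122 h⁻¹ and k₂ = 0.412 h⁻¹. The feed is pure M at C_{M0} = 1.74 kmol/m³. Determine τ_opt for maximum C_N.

Setting dC_N/dτ = 0 gives τ_opt = ln(k₂/k₁)/(k₂−k₁).
= ln(0.412/0.122)/(0.412−0.122) = ln(3.377)/0.2900 = 1.217/0.2900 = 4.20 h.

4.20 h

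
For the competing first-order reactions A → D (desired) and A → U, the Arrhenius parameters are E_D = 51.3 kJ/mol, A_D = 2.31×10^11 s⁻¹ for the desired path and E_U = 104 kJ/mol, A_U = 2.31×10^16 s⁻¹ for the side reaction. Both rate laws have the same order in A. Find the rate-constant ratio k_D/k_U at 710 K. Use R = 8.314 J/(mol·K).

0.0754

Since both paths have the same order in A, the concentration cancels and S_{D/U} = k_D/k_U = (A_D/A_U)·exp[(E_U−E_D)/(RT)].
(E_U−E_D)/(RT) = (104−51.3)×10³/(8.314×710) = 52700/5903 = 8.928.
k_D/k_U = (2.31×10^11/2.31×10^16)·exp(8.928) = 1.000×10^-5 × 7538 = 0.0754.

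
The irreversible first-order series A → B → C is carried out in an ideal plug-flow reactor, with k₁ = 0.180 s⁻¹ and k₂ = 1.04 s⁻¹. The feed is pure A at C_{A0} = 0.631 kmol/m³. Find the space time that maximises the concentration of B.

The intermediate peaks when r₁ = r₂, i.e. k₁e^(−k₁τ) = k₂e^(−k₂τ), giving τ_opt = ln(k₂/k₁)/(k₂−k₁).
= ln(1.04/0.180)/(1.04−0.180) = ln(5.778)/0.8600 = 1.754/0.8600 = 2.04 s.

2.04 s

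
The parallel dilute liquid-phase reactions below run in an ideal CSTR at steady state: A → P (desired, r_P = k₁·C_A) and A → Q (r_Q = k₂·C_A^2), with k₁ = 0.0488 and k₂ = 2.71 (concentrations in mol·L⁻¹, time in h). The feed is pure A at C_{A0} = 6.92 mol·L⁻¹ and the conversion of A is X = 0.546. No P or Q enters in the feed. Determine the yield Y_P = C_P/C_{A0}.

0.00311

Exit C_A = C_{A0}(1−X) = 6.92×0.454 = 3.142 mol·L⁻¹.
A CSTR operates uniformly at the exit composition, giving r_P = 0.1533 and r_Q = 26.75 (each k·C_A^n at C_A = 3.142).
Fraction of consumed A going to P: r_P/(r_P+r_Q) = 0.005699.
C_P = 0.005699·C_{A0}·X = 0.005699×6.92×0.546 = 0.0215 mol·L⁻¹; Y_P = C_P/C_{A0} = 0.00311.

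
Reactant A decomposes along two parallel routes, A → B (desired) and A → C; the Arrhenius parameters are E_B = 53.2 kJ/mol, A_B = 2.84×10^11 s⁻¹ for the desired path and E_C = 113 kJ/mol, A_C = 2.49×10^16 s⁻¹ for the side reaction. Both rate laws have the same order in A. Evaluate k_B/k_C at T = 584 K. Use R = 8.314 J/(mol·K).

2.55

With equal orders, S_{B/C} = k_B/k_C = (A_B/A_C)·exp[(E_C−E_B)/(RT)].
(E_C−E_B)/(RT) = (113−53.2)×10³/(8.314×584) = 59800/4855 = 12.32.
k_B/k_C = (2.84×10^11/2.49×10^16)·exp(12.32) = 1.141×10^-5 × 2.233×10^5 = 2.55.
Since E_B < E_C, lowering the temperature improves selectivity toward B.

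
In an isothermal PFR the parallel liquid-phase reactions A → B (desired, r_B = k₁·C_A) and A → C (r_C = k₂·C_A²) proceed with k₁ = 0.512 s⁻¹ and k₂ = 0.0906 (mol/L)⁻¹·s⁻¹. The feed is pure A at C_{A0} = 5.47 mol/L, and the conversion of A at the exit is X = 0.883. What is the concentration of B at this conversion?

3.22 mol/L

C_A = C_{A0}(1−X) = 0.6400 mol/L.
Along a PFR/batch, dC_B/dC_A = −r_B/(r_B+r_C) = −k₁/(k₁+k₂·C_A).
Integrating from C_{A0} to C_A: C_B = (0.512/0.0906)·ln[(0.512+0.0906·5.47)/(0.512+0.0906·0.640)] = 5.651·ln(1.008/0.5700) = 3.220 mol/L.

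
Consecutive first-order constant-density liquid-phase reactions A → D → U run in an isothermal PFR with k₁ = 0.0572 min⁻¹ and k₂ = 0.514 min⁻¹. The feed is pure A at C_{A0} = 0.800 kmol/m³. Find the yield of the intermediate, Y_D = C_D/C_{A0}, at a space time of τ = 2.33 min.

The intermediate concentration in a first-order A→B→C sequence is C_D = k₁C_{A0}(e^(−k₁τ) − e^(−k₂τ))/(k₂−k₁).
e^(−k₁τ) = e^(−0.0572×2.33) = e^(−0.1333) = 0.8752; e^(−k₂τ) = e^(−1.198) = 0.3019.
C_D = 0.0572×0.800/(0.514−0.0572) × (0.8752−0.3019) = 0.1002×0.5733 = 0.05743 kmol/m³.
Y_D = C_D/C_{A0} = 0.05743/0.800 = 0.0718.

0.0718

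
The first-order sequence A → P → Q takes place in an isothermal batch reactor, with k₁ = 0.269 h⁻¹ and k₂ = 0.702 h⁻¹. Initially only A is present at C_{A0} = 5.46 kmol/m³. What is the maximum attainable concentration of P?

For a first-order series the maximum intermediate yield is C_{P,max}/C_{A0} = (k₁/k₂)^[k₂/(k₂−k₁)].
= (0.269/0.702)^(0.702/(0.702−0.269)) = (0.3832)^(1.621) = 0.2112.
C_{P,max} = 0.2112×5.46 = 1.15 kmol/m³.

1.15 kmol/m³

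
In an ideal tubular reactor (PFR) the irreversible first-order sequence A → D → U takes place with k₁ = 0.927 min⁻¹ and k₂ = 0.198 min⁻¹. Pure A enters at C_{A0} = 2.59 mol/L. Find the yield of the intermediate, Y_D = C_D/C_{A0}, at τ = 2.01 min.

Solving the coupled first-order balances gives C_D(τ) = [k₁/(k₂−k₁)]·C_{A0}·(e^(−k₁τ) − e^(−k₂τ)).
e^(−k₁τ) = e^(−0.927×2.01) = e^(−1.863) = 0.1552; e^(−k₂τ) = e^(−0.3980) = 0.6717.
C_D = 0.927×2.59/(0.198−0.927) × (0.1552−0.6717) = (-3.293)×(-0.5165) = 1.701 mol/L.
Y_D = C_D/C_{A0} = 1.701/2.59 = 0.657.

0.657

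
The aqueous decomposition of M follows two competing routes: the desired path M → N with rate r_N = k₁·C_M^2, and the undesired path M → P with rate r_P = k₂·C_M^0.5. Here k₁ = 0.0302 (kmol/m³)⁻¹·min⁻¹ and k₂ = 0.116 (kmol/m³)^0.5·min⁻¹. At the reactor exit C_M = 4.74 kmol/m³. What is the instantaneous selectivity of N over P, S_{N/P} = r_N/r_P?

2.69

S_{N/P} = r_N/r_P = (k₁·C_M^2)/(k₂·C_M^0.5) = (k₁/k₂)·C_M^1.5.
= (0.0302×4.740^2) / (0.116×4.740^0.5) = 0.6785/0.2525 = 2.69.
Since the desired path is higher order in M, keeping C_M high (PFR or concentrated feed) favours N.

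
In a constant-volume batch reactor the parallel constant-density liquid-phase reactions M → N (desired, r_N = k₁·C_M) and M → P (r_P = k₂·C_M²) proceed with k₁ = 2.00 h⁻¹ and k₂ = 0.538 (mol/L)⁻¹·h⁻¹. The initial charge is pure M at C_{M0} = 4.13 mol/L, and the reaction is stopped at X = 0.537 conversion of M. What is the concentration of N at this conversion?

1.23 mol/L

C_M = C_{M0}(1−X) = 1.912 mol/L.
Along a PFR/batch, dC_N/dC_M = −r_N/(r_N+r_P) = −k₁/(k₁+k₂·C_M).
Integrating from C_{M0} to C_M: C_N = (2.00/0.538)·ln[(2.00+0.538·4.13)/(2.00+0.538·1.91)] = 3.717·ln(4.222/3.029) = 1.235 mol/L.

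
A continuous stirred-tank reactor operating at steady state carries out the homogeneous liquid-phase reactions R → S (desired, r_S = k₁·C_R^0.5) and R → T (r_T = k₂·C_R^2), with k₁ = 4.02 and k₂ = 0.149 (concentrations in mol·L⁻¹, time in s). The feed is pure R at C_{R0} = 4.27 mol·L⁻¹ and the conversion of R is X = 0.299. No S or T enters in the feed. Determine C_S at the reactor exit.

1.07 mol·L⁻¹

Exit C_R = C_{R0}(1−X) = 4.27×0.701 = 2.993 mol·L⁻¹.
Rates in a CSTR are evaluated at the outlet concentration: r_S = 4.02×2.993^0.5 = 6.955, r_T = 0.149×2.993^2 = 1.335.
Fraction of consumed R going to S: r_S/(r_S+r_T) = 0.8390.
C_S = 0.8390·C_{R0}·X = 0.8390×4.27×0.299 = 1.07 mol·L⁻¹.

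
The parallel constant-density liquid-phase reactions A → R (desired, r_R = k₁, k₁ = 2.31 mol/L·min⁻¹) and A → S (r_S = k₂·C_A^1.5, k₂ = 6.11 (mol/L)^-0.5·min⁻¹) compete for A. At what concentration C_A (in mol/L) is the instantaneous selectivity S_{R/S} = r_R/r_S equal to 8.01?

0.131 mol/L

S_{R/S} = (k₁/k₂)·C_A^-1.5 ⇒ C_A = (S·k₂/k₁)^(1/(-1.5)).
= (8.01×6.11/2.31)^(-0.6667) = (21.19)^(-0.6667) = 0.131 mol/L.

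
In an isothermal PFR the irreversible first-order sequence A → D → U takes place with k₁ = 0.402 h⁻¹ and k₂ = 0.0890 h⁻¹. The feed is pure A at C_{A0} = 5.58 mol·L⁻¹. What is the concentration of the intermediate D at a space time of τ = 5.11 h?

3.63 mol·L⁻¹

Solving the coupled first-order balances gives C_D(τ) = [k₁/(k₂−k₁)]·C_{A0}·(e^(−k₁τ) − e^(−k₂τ)).
e^(−k₁τ) = e^(−0.402×5.11) = e^(−2.054) = 0.1282; e^(−k₂τ) = e^(−0.4548) = 0.6346.
C_D = 0.402×5.58/(0.0890−0.402) × (0.1282−0.6346) = (-7.167)×(-0.5064) = 3.629 mol·L⁻¹.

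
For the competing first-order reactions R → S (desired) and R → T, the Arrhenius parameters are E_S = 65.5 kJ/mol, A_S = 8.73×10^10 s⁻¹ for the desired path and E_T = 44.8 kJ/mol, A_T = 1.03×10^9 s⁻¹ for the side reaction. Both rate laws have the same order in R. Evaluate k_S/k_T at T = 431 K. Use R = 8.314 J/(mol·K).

0.263

k_S/k_T = (A_S/A_T)·exp[−(E_S−E_T)/(RT)] = (A_S/A_T)·exp[(E_T−E_S)/(RT)].
(E_T−E_S)/(RT) = (44.8−65.5)×10³/(8.314×431) = -20700/3583 = -5.777.
k_S/k_T = (8.73×10^10/1.03×10^9)·exp(-5.777) = 84.76 × 0.003099 = 0.263.
Since E_S > E_T, raising the temperature improves selectivity toward S.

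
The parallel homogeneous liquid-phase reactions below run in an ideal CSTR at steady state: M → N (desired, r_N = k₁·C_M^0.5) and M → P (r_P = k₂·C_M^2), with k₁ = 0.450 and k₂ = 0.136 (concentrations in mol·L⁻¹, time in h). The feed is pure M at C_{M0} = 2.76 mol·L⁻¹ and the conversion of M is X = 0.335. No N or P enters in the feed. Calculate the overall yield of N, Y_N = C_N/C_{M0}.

Exit C_M = C_{M0}(1−X) = 2.76×0.665 = 1.835 mol·L⁻¹.
In a CSTR the entire volume is at exit conditions, so r_N = 0.450×1.835^0.5 = 0.6096 and r_P = 0.136×1.835^2 = 0.4581.
Fraction of consumed M going to N: r_N/(r_N+r_P) = 0.5709.
C_N = 0.5709·C_{M0}·X = 0.5709×2.76×0.335 = 0.528 mol·L⁻¹; Y_N = C_N/C_{M0} = 0.191.

0.191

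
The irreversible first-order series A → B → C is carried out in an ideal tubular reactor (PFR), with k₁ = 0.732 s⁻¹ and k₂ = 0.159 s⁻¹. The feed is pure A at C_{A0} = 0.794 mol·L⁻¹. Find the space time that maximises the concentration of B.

2.66 s

Setting dC_B/dτ = 0 gives τ_opt = ln(k₂/k₁)/(k₂−k₁).
= ln(0.159/0.732)/(0.159−0.732) = ln(0.2172)/-0.5730 = -1.527/-0.5730 = 2.66 s.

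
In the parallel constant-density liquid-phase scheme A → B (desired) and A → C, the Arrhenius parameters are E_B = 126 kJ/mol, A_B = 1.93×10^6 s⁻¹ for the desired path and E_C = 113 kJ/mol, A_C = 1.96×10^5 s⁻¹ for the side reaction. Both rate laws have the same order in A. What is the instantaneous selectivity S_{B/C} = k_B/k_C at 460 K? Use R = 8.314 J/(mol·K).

0.329

k_B/k_C = (A_B/A_C)·exp[−(E_B−E_C)/(RT)] = (A_B/A_C)·exp[(E_C−E_B)/(RT)].
(E_C−E_B)/(RT) = (113−126)×10³/(8.314×460) = -13000/3824 = -3.399.
k_B/k_C = (1.93×10^6/1.96×10^5)·exp(-3.399) = 9.847 × 0.03340 = 0.329.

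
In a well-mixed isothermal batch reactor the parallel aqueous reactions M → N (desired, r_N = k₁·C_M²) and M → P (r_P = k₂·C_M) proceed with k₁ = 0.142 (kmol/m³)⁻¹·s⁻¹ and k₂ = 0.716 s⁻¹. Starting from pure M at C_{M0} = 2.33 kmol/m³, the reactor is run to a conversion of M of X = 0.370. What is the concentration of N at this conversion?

0.235 kmol/m³

C_M = C_{M0}(1−X) = 1.468 kmol/m³.
Along a PFR/batch, dC_P/dC_M = −r_P/(r_N+r_P) = −k₂/(k₂+k₁·C_M).
Integrating from C_{M0} to C_M: C_P = (0.716/0.142)·ln[(0.716+0.142·2.33)/(0.716+0.142·1.47)] = 5.042·ln(1.047/0.9244) = 0.6271 kmol/m³.
Then C_N = (C_{M0}−C_M) − C_P = 0.8621 − 0.6271 = 0.2350 kmol/m³.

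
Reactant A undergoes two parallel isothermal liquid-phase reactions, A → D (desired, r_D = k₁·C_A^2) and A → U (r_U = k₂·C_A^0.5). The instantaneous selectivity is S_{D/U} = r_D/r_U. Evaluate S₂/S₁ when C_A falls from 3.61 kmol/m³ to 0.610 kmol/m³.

S_{D/U} = (k₁/k₂)·C_A^1.5, so S₂/S₁ = (C_{A,2}/C_{A,1})^1.5.
= (0.610/3.61)^1.5 = (0.1690)^1.5 = 0.0695.

0.0695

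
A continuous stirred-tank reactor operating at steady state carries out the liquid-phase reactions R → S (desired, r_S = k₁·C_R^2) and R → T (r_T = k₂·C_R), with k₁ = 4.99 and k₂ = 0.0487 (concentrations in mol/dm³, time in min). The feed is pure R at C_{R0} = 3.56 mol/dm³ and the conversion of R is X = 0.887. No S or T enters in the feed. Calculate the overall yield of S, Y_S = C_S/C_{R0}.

0.866

Exit C_R = C_{R0}(1−X) = 3.56×0.113 = 0.4023 mol/dm³.
A CSTR operates uniformly at the exit composition, giving r_S = 0.8075 and r_T = 0.01959 (each k·C_R^n at C_R = 0.4023).
Fraction of consumed R going to S: r_S/(r_S+r_T) = 0.9763.
C_S = 0.9763·C_{R0}·X = 0.9763×3.56×0.887 = 3.08 mol/dm³; Y_S = C_S/C_{R0} = 0.866.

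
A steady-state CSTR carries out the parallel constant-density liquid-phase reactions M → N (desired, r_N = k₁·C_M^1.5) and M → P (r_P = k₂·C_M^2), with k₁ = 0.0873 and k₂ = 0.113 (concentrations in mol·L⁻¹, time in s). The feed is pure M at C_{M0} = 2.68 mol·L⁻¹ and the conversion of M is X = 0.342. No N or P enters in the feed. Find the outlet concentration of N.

Exit C_M = C_{M0}(1−X) = 2.68×0.658 = 1.763 mol·L⁻¹.
In a CSTR the entire volume is at exit conditions, so r_N = 0.0873×1.763^1.5 = 0.2044 and r_P = 0.113×1.763^2 = 0.3514.
Fraction of consumed M going to N: r_N/(r_N+r_P) = 0.3678.
C_N = 0.3678·C_{M0}·X = 0.3678×2.68×0.342 = 0.337 mol·L⁻¹.

0.337 mol·L⁻¹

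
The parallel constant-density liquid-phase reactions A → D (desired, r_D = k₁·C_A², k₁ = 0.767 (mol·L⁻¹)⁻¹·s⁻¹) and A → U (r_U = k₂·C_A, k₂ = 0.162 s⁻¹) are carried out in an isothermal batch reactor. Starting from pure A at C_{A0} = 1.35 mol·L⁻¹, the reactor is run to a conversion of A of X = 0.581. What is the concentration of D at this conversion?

C_A = C_{A0}(1−X) = 0.5657 mol·L⁻¹.
Along a PFR/batch, dC_U/dC_A = −r_U/(r_D+r_U) = −k₂/(k₂+k₁·C_A).
Integrating from C_{A0} to C_A: C_U = (0.162/0.767)·ln[(0.162+0.767·1.35)/(0.162+0.767·0.566)] = 0.2112·ln(1.197/0.5959) = 0.1474 mol·L⁻¹.
Then C_D = (C_{A0}−C_A) − C_U = 0.7843 − 0.1474 = 0.6369 mol·L⁻¹.

0.637 mol·L⁻¹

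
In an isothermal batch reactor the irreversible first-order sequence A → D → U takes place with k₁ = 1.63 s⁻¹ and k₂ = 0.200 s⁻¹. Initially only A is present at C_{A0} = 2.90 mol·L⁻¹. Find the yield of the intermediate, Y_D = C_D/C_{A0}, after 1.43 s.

0.746

The intermediate concentration in a first-order A→B→C sequence is C_D = k₁C_{A0}(e^(−k₁t) − e^(−k₂t))/(k₂−k₁).
e^(−k₁t) = e^(−1.63×1.43) = e^(−2.331) = 0.09721; e^(−k₂t) = e^(−0.2860) = 0.7513.
C_D = 1.63×2.90/(0.200−1.63) × (0.09721−0.7513) = (-3.306)×(-0.6541) = 2.162 mol·L⁻¹.
Y_D = C_D/C_{A0} = 2.162/2.90 = 0.746.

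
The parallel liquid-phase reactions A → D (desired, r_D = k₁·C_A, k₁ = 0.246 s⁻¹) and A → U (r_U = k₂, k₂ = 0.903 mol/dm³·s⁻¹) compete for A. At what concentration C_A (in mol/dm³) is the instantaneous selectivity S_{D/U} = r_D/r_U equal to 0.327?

1.20 mol/dm³

S_{D/U} = (k₁/k₂)·C_A ⇒ C_A = S·k₂/k₁.
= 0.327×0.903/0.246 = 1.20 mol/dm³.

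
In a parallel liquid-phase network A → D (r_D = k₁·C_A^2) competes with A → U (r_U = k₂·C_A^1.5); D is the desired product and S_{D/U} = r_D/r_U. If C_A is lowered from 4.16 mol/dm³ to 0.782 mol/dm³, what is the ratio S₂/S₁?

0.434

S_{D/U} = (k₁/k₂)·C_A^0.5, so S₂/S₁ = (C_{A,2}/C_{A,1})^0.5.
= (0.782/4.16)^0.5 = (0.1880)^0.5 = 0.434.
Selectivity toward D falls as C_A falls — high-concentration operation is favoured.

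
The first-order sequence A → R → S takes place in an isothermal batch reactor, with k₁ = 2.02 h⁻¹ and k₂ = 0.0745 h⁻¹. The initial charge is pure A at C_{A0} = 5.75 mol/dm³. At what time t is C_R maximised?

For first-order series the maximum of C_R occurs at t_opt = ln(k₂/k₁)/(k₂−k₁).
= ln(0.0745/2.02)/(0.0745−2.02) = ln(0.03688)/-1.946 = -3.300/-1.946 = 1.70 h.

1.70 h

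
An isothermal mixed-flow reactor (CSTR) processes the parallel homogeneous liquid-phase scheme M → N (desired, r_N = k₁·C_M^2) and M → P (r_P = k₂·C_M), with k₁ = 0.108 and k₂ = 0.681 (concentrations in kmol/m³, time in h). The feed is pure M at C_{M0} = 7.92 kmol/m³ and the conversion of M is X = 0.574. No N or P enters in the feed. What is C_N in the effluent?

1.58 kmol/m³

Exit C_M = C_{M0}(1−X) = 7.92×0.426 = 3.374 kmol/m³.
Rates in a CSTR are evaluated at the outlet concentration: r_N = 0.108×3.374^2 = 1.229, r_P = 0.681×3.374 = 2.298.
Fraction of consumed M going to N: r_N/(r_N+r_P) = 0.3486.
C_N = 0.3486·C_{M0}·X = 0.3486×7.92×0.574 = 1.58 kmol/m³.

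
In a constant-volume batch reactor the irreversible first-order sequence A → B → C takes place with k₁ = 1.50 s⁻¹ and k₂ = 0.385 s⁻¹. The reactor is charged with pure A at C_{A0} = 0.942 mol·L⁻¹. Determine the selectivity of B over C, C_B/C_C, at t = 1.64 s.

The intermediate concentration in a first-order A→B→C sequence is C_B = k₁C_{A0}(e^(−k₁t) − e^(−k₂t))/(k₂−k₁).
e^(−k₁t) = e^(−1.50×1.64) = e^(−2.460) = 0.08543; e^(−k₂t) = e^(−0.6314) = 0.5318.
C_B = 1.50×0.942/(0.385−1.50) × (0.08543−0.5318) = (-1.267)×(-0.4464) = 0.5657 mol·L⁻¹.
C_A = C_{A0}e^(−k₁t) = 0.08048 mol·L⁻¹, so C_C = C_{A0}−C_A−C_B = 0.2958 mol·L⁻¹; C_B/C_C = 1.91.

1.91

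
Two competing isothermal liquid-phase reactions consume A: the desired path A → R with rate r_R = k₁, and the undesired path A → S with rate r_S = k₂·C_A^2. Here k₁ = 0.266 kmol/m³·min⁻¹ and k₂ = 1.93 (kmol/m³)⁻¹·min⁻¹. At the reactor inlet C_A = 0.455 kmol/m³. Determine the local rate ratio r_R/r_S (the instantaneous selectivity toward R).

0.666

S_{R/S} = r_R/r_S = (k₁)/(k₂·C_A^2) = (k₁/k₂)·C_A^-2.
= (0.266) / (1.93×0.4550^2) = 0.2660/0.3996 = 0.666.
The undesired path is higher order in A, so low C_A (CSTR or dilute feed) favours R.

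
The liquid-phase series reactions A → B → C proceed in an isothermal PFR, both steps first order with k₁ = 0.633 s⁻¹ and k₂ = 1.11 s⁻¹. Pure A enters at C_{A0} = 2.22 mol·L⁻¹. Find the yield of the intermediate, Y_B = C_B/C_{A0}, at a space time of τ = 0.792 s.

0.253

The intermediate concentration in a first-order A→B→C sequence is C_B = k₁C_{A0}(e^(−k₁τ) − e^(−k₂τ))/(k₂−k₁).
e^(−k₁τ) = e^(−0.633×0.792) = e^(−0.5013) = 0.6057; e^(−k₂τ) = e^(−0.8791) = 0.4151.
C_B = 0.633×2.22/(1.11−0.633) × (0.6057−0.4151) = 2.946×0.1906 = 0.5614 mol·L⁻¹.
Y_B = C_B/C_{A0} = 0.5614/2.22 = 0.253.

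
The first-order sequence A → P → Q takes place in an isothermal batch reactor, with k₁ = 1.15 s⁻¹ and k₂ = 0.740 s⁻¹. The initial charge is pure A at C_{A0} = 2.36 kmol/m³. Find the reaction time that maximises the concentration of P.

The intermediate peaks when r₁ = r₂, i.e. k₁e^(−k₁t) = k₂e^(−k₂t), giving t_opt = ln(k₂/k₁)/(k₂−k₁).
= ln(0.740/1.15)/(0.740−1.15) = ln(0.6435)/-0.4100 = -0.4409/-0.4100 = 1.08 s.

1.08 s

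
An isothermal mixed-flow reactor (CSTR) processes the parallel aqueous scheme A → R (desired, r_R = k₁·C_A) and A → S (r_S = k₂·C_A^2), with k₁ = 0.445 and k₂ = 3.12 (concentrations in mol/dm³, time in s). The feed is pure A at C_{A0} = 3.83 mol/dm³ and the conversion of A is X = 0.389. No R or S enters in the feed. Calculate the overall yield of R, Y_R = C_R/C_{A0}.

Exit C_A = C_{A0}(1−X) = 3.83×0.611 = 2.340 mol/dm³.
A CSTR operates uniformly at the exit composition, giving r_R = 1.041 and r_S = 17.09 (each k·C_A^n at C_A = 2.340).
Fraction of consumed A going to R: r_R/(r_R+r_S) = 0.05745.
C_R = 0.05745·C_{A0}·X = 0.05745×3.83×0.389 = 0.0856 mol/dm³; Y_R = C_R/C_{A0} = 0.0223.

0.0223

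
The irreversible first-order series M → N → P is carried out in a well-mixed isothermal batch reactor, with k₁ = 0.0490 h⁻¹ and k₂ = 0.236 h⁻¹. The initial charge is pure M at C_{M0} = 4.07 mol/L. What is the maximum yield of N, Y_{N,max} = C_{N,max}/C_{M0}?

0.138

At the optimum, C_{N,max}/C_{M0} = (k₁/k₂)^[k₂/(k₂−k₁)].
= (0.0490/0.236)^(0.236/(0.236−0.0490)) = (0.2076)^(1.262) = 0.1375.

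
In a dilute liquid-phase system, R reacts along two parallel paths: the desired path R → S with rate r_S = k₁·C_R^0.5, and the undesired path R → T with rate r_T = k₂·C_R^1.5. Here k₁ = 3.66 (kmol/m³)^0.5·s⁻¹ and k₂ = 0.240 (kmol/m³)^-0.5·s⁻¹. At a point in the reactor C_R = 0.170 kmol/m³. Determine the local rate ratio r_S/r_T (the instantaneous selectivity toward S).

S_{S/T} = r_S/r_T = (k₁·C_R^0.5)/(k₂·C_R^1.5) = (k₁/k₂)·C_R⁻¹.
= (3.66×0.1700^0.5) / (0.240×0.1700^1.5) = 1.509/0.01682 = 89.7.
The undesired path is higher order in R, so low C_R (CSTR or dilute feed) favours S.

89.7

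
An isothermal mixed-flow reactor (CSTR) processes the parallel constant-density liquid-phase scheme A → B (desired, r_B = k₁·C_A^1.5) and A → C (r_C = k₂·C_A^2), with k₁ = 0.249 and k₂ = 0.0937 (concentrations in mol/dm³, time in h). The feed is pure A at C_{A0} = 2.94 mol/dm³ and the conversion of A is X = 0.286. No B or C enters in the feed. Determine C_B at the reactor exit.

0.544 mol/dm³

Exit C_A = C_{A0}(1−X) = 2.94×0.714 = 2.099 mol/dm³.
In a CSTR the entire volume is at exit conditions, so r_B = 0.249×2.099^1.5 = 0.7573 and r_C = 0.0937×2.099^2 = 0.4129.
Fraction of consumed A going to B: r_B/(r_B+r_C) = 0.6472.
C_B = 0.6472·C_{A0}·X = 0.6472×2.94×0.286 = 0.544 mol/dm³.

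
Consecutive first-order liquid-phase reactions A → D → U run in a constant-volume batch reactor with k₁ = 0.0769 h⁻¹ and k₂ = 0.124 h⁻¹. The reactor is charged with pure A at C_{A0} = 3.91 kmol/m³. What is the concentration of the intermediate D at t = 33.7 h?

The intermediate concentration in a first-order A→B→C sequence is C_D = k₁C_{A0}(e^(−k₁t) − e^(−k₂t))/(k₂−k₁).
e^(−k₁t) = e^(−0.0769×33.7) = e^(−2.592) = 0.07491; e^(−k₂t) = e^(−4.179) = 0.01532.
C_D = 0.0769×3.91/(0.124−0.0769) × (0.07491−0.01532) = 6.384×0.05959 = 0.3804 kmol/m³.

0.380 kmol/m³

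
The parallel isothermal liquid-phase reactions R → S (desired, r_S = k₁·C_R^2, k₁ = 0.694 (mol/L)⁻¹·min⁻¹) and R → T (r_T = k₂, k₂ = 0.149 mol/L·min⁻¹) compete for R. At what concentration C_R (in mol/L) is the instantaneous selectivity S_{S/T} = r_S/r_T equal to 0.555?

S_{S/T} = (k₁/k₂)·C_R^2 ⇒ C_R = (S·k₂/k₁)^(0.5).
= (0.555×0.149/0.694)^(0.5) = (0.1192)^(0.5) = 0.345 mol/L.

0.345 mol/L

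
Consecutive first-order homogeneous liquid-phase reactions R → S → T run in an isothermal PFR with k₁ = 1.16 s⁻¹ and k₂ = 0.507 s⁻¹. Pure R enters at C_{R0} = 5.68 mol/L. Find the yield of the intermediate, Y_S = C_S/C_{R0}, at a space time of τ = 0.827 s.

0.487

For first-order series with pure R initially, C_S(τ) = k₁C_{R0}/(k₂−k₁)·(e^(−k₁τ) − e^(−k₂τ)).
e^(−k₁τ) = e^(−1.16×0.827) = e^(−0.9593) = 0.3832; e^(−k₂τ) = e^(−0.4193) = 0.6575.
C_S = 1.16×5.68/(0.507−1.16) × (0.3832−0.6575) = (-10.09)×(-0.2744) = 2.768 mol/L.
Y_S = C_S/C_{R0} = 2.768/5.68 = 0.487.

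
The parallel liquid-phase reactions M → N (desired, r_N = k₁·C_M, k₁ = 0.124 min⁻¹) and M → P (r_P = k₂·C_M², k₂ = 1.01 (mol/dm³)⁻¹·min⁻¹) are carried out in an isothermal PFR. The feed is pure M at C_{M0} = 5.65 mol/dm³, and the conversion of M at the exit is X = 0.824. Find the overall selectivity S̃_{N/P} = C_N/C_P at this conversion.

C_M = C_{M0}(1−X) = 0.9944 mol/dm³.
Along a PFR/batch, dC_N/dC_M = −r_N/(r_N+r_P) = −k₁/(k₁+k₂·C_M).
Integrating from C_{M0} to C_M: C_N = (0.124/1.01)·ln[(0.124+1.01·5.65)/(0.124+1.01·0.994)] = 0.1228·ln(5.830/1.128) = 0.2016 mol/dm³.
C_P = (C_{M0}−C_M)−C_N = 4.454 mol/dm³; S̃_{N/P} = 0.2016/4.454 = 0.0453.

0.0453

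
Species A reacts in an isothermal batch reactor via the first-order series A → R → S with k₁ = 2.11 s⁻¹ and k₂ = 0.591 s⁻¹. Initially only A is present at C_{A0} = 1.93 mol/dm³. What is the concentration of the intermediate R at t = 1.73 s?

The intermediate concentration in a first-order A→B→C sequence is C_R = k₁C_{A0}(e^(−k₁t) − e^(−k₂t))/(k₂−k₁).
e^(−k₁t) = e^(−2.11×1.73) = e^(−3.650) = 0.02598; e^(−k₂t) = e^(−1.022) = 0.3597.
C_R = 2.11×1.93/(0.591−2.11) × (0.02598−0.3597) = (-2.681)×(-0.3337) = 0.8947 mol/dm³.

0.895 mol/dm³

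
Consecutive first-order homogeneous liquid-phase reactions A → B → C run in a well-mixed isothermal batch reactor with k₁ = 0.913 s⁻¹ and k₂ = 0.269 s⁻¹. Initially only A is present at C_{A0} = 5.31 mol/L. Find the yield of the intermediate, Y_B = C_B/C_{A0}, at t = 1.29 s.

For first-order series with pure A initially, C_B(t) = k₁C_{A0}/(k₂−k₁)·(e^(−k₁t) − e^(−k₂t)).
e^(−k₁t) = e^(−0.913×1.29) = e^(−1.178) = 0.3080; e^(−k₂t) = e^(−0.3470) = 0.7068.
C_B = 0.913×5.31/(0.269−0.913) × (0.3080−0.7068) = (-7.528)×(-0.3988) = 3.002 mol/L.
Y_B = C_B/C_{A0} = 3.002/5.31 = 0.565.

0.565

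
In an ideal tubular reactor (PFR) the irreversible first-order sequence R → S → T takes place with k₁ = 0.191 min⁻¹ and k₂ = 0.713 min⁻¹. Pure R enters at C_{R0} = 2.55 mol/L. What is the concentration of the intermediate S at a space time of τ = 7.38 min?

For first-order series with pure R initially, C_S(τ) = k₁C_{R0}/(k₂−k₁)·(e^(−k₁τ) − e^(−k₂τ)).
e^(−k₁τ) = e^(−0.191×7.38) = e^(−1.410) = 0.2442; e^(−k₂τ) = e^(−5.262) = 0.005185.
C_S = 0.191×2.55/(0.713−0.191) × (0.2442−0.005185) = 0.9330×0.2391 = 0.2231 mol/L.

0.223 mol/L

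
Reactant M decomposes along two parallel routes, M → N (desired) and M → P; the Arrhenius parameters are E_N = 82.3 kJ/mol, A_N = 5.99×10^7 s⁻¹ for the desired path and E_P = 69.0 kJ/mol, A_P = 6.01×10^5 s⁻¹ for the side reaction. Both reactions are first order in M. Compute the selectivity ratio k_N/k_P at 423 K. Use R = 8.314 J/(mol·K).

2.27

With equal orders, S_{N/P} = k_N/k_P = (A_N/A_P)·exp[(E_P−E_N)/(RT)].
(E_P−E_N)/(RT) = (69.0−82.3)×10³/(8.314×423) = -13300/3517 = -3.782.
k_N/k_P = (5.99×10^7/6.01×10^5)·exp(-3.782) = 99.67 × 0.02278 = 2.27.
Since E_N > E_P, raising the temperature improves selectivity toward N.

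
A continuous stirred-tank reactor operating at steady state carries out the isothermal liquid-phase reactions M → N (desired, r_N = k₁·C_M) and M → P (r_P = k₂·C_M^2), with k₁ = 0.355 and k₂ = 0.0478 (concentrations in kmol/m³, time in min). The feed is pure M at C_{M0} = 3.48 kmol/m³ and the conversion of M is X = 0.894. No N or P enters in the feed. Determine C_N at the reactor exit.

2.96 kmol/m³

Exit C_M = C_{M0}(1−X) = 3.48×0.106 = 0.3689 kmol/m³.
In a CSTR the entire volume is at exit conditions, so r_N = 0.355×0.3689 = 0.1310 and r_P = 0.0478×0.3689^2 = 0.006504.
Fraction of consumed M going to N: r_N/(r_N+r_P) = 0.9527.
C_N = 0.9527·C_{M0}·X = 0.9527×3.48×0.894 = 2.96 kmol/m³.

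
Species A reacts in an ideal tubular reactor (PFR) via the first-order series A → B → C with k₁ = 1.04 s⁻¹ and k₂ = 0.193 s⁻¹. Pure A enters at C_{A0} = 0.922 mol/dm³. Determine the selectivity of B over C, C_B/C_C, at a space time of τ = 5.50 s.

0.730

For first-order series with pure A initially, C_B(τ) = k₁C_{A0}/(k₂−k₁)·(e^(−k₁τ) − e^(−k₂τ)).
e^(−k₁τ) = e^(−1.04×5.50) = e^(−5.720) = 0.003280; e^(−k₂τ) = e^(−1.062) = 0.3459.
C_B = 1.04×0.922/(0.193−1.04) × (0.003280−0.3459) = (-1.132)×(-0.3427) = 0.3879 mol/dm³.
C_A = C_{A0}e^(−k₁τ) = 0.003024 mol/dm³, so C_C = C_{A0}−C_A−C_B = 0.5311 mol/dm³; C_B/C_C = 0.730.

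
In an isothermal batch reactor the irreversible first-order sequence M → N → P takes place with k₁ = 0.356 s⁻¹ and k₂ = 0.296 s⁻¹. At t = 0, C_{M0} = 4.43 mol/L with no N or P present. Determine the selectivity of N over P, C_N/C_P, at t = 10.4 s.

0.149

Solving the coupled first-order balances gives C_N(t) = [k₁/(k₂−k₁)]·C_{M0}·(e^(−k₁t) − e^(−k₂t)).
e^(−k₁t) = e^(−0.356×10.4) = e^(−3.702) = 0.02466; e^(−k₂t) = e^(−3.078) = 0.04603.
C_N = 0.356×4.43/(0.296−0.356) × (0.02466−0.04603) = (-26.28)×(-0.02137) = 0.5617 mol/L.
C_M = C_{M0}e^(−k₁t) = 0.1093 mol/L, so C_P = C_{M0}−C_M−C_N = 3.759 mol/L; C_N/C_P = 0.149.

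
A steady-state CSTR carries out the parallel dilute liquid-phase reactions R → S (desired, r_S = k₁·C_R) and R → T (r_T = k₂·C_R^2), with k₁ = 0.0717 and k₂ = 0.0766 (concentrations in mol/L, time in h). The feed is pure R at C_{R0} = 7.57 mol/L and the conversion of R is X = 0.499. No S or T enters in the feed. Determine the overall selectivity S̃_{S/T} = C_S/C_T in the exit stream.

0.247

Exit C_R = C_{R0}(1−X) = 7.57×0.501 = 3.793 mol/L.
Rates in a CSTR are evaluated at the outlet concentration: r_S = 0.0717×3.793 = 0.2719, r_T = 0.0766×3.793^2 = 1.102.
Overall selectivity = C_S/C_T = r_Sτ/(r_Tτ) = r_S/r_T = 0.247.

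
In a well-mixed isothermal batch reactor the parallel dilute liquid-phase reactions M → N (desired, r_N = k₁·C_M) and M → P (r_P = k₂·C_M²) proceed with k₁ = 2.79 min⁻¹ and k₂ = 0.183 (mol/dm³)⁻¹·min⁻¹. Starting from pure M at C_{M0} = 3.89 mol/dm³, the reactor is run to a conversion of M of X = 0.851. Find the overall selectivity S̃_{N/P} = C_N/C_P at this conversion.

C_M = C_{M0}(1−X) = 0.5796 mol/dm³.
Along a PFR/batch, dC_N/dC_M = −r_N/(r_N+r_P) = −k₁/(k₁+k₂·C_M).
Integrating from C_{M0} to C_M: C_N = (2.79/0.183)·ln[(2.79+0.183·3.89)/(2.79+0.183·0.580)] = 15.25·ln(3.502/2.896) = 2.896 mol/dm³.
C_P = (C_{M0}−C_M)−C_N = 0.4145 mol/dm³; S̃_{N/P} = 2.896/0.4145 = 6.99.

6.99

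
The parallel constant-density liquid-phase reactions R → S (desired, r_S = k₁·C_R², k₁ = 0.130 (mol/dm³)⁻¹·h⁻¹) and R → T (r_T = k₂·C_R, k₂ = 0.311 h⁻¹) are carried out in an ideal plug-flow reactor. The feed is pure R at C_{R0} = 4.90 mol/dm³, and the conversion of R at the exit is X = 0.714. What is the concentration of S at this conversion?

1.94 mol/dm³

C_R = C_{R0}(1−X) = 1.401 mol/dm³.
Along a PFR/batch, dC_T/dC_R = −r_T/(r_S+r_T) = −k₂/(k₂+k₁·C_R).
Integrating from C_{R0} to C_R: C_T = (0.311/0.130)·ln[(0.311+0.130·4.90)/(0.311+0.130·1.40)] = 2.392·ln(0.9480/0.4932) = 1.563 mol/dm³.
Then C_S = (C_{R0}−C_R) − C_T = 3.499 − 1.563 = 1.935 mol/dm³.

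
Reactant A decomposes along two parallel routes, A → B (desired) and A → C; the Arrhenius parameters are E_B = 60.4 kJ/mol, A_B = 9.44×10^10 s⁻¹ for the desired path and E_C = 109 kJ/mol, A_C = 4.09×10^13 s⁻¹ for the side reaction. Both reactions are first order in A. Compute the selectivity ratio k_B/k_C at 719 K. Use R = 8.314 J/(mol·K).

With equal orders, S_{B/C} = k_B/k_C = (A_B/A_C)·exp[(E_C−E_B)/(RT)].
(E_C−E_B)/(RT) = (109−60.4)×10³/(8.314×719) = 48600/5978 = 8.130.
k_B/k_C = (9.44×10^10/4.09×10^13)·exp(8.130) = 0.002308 × 3395 = 7.84.
Since E_B < E_C, lowering the temperature improves selectivity toward B.

7.84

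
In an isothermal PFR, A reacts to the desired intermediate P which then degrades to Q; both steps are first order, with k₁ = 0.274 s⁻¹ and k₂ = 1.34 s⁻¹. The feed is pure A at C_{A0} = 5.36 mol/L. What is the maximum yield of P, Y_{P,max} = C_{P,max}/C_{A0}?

Evaluating C_P at τ_opt = ln(k₂/k₁)/(k₂−k₁) gives C_{P,max}/C_{A0} = (k₁/k₂)^[k₂/(k₂−k₁)].
= (0.274/1.34)^(1.34/(1.34−0.274)) = (0.2045)^(1.257) = 0.1360.

0.136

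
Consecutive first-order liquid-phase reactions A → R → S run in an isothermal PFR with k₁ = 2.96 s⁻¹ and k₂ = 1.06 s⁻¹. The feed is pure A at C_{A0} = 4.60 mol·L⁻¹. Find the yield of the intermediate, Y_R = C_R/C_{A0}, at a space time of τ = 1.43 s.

0.320

For first-order series with pure A initially, C_R(τ) = k₁C_{A0}/(k₂−k₁)·(e^(−k₁τ) − e^(−k₂τ)).
e^(−k₁τ) = e^(−2.96×1.43) = e^(−4.233) = 0.01451; e^(−k₂τ) = e^(−1.516) = 0.2196.
C_R = 2.96×4.60/(1.06−2.96) × (0.01451−0.2196) = (-7.166)×(-0.2051) = 1.470 mol·L⁻¹.
Y_R = C_R/C_{A0} = 1.470/4.60 = 0.320.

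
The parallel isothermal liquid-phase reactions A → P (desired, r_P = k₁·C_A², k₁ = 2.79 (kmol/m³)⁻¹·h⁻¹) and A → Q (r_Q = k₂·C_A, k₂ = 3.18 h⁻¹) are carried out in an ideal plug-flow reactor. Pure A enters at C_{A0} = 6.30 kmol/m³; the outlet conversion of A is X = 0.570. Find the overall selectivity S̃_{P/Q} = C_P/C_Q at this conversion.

3.78

C_A = C_{A0}(1−X) = 2.709 kmol/m³.
Along a PFR/batch, dC_Q/dC_A = −r_Q/(r_P+r_Q) = −k₂/(k₂+k₁·C_A).
Integrating from C_{A0} to C_A: C_Q = (3.18/2.79)·ln[(3.18+2.79·6.30)/(3.18+2.79·2.71)] = 1.140·ln(20.76/10.74) = 0.7512 kmol/m³.
Then C_P = (C_{A0}−C_A) − C_Q = 3.591 − 0.7512 = 2.840 kmol/m³.
S̃_{P/Q} = C_P/C_Q = 2.840/0.7512 = 3.78.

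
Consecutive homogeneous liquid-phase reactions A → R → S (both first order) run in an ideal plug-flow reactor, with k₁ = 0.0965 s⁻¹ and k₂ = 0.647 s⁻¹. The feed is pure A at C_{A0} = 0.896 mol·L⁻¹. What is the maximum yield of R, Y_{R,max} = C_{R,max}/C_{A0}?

0.107

At the optimum, C_{R,max}/C_{A0} = (k₁/k₂)^[k₂/(k₂−k₁)].
= (0.0965/0.647)^(0.647/(0.647−0.0965)) = (0.1491)^(1.175) = 0.1068.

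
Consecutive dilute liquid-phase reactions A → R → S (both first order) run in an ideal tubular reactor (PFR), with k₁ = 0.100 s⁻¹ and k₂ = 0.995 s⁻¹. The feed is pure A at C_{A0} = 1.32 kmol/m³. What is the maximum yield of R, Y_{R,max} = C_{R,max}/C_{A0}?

At the optimum, C_{R,max}/C_{A0} = (k₁/k₂)^[k₂/(k₂−k₁)].
= (0.100/0.995)^(0.995/(0.995−0.100)) = (0.1005)^(1.112) = 0.07775.

0.0777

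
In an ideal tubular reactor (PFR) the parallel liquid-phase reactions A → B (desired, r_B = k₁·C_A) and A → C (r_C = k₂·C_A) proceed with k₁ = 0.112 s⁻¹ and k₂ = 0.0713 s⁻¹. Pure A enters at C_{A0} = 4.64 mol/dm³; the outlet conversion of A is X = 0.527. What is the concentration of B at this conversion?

1.49 mol/dm³

C_A = C_{A0}(1−X) = 2.195 mol/dm³.
Both paths are first order in A, so the instantaneous fraction to B is constant: dC_B/d(−C_A) = k₁/(k₁+k₂) = 0.6110.
C_B = 0.6110·(C_{A0}−C_A) = 0.6110×2.445 = 1.49 mol/dm³.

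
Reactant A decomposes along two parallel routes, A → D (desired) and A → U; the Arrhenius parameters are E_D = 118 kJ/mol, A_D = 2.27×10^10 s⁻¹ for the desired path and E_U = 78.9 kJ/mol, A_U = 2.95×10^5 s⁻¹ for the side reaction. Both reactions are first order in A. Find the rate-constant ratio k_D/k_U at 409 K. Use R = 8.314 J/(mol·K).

0.781

k_D/k_U = (A_D/A_U)·exp[−(E_D−E_U)/(RT)] = (A_D/A_U)·exp[(E_U−E_D)/(RT)].
(E_U−E_D)/(RT) = (78.9−118)×10³/(8.314×409) = -39100/3400 = -11.50.
k_D/k_U = (2.27×10^10/2.95×10^5)·exp(-11.50) = 76949 × 1.014×10^-5 = 0.781.
Since E_D > E_U, raising the temperature improves selectivity toward D.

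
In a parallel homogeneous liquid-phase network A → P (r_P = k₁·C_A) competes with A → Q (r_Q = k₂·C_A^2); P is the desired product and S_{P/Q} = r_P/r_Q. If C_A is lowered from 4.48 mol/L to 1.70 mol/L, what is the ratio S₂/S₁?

S_{P/Q} = (k₁/k₂)·C_A⁻¹, so S₂/S₁ = (C_{A,2}/C_{A,1})⁻¹.
= 4.48/1.70 = 2.64.
Selectivity toward P rises as C_A falls — low-concentration operation is favoured.

2.64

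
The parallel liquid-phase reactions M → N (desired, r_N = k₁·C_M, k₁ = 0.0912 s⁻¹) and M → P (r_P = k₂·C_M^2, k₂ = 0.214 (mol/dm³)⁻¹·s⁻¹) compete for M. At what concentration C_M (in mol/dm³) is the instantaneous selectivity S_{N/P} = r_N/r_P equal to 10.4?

0.0410 mol/dm³

S_{N/P} = (k₁/k₂)·C_M⁻¹ ⇒ C_M = (S·k₂/k₁)^(-1).
= (10.4×0.214/0.0912)^(-1) = (24.40)^(-1) = 0.0410 mol/dm³.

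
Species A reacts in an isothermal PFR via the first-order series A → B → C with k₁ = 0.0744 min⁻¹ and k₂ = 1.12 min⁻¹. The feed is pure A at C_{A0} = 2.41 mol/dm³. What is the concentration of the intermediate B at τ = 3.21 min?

For first-order series with pure A initially, C_B(τ) = k₁C_{A0}/(k₂−k₁)·(e^(−k₁τ) − e^(−k₂τ)).
e^(−k₁τ) = e^(−0.0744×3.21) = e^(−0.2388) = 0.7876; e^(−k₂τ) = e^(−3.595) = 0.02746.
C_B = 0.0744×2.41/(1.12−0.0744) × (0.7876−0.02746) = 0.1715×0.7601 = 0.1303 mol/dm³.

0.130 mol/dm³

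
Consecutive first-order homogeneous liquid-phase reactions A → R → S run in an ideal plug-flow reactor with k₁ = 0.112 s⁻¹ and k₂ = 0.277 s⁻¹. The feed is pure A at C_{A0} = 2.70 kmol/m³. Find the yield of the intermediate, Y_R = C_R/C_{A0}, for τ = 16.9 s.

0.0960

Solving the coupled first-order balances gives C_R(τ) = [k₁/(k₂−k₁)]·C_{A0}·(e^(−k₁τ) − e^(−k₂τ)).
e^(−k₁τ) = e^(−0.112×16.9) = e^(−1.893) = 0.1506; e^(−k₂τ) = e^(−4.681) = 0.009267.
C_R = 0.112×2.70/(0.277−0.112) × (0.1506−0.009267) = 1.833×0.1414 = 0.2591 kmol/m³.
Y_R = C_R/C_{A0} = 0.2591/2.70 = 0.0960.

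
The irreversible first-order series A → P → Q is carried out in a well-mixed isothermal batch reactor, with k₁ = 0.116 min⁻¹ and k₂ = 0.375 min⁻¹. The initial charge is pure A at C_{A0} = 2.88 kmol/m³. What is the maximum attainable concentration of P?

For a first-order series the maximum intermediate yield is C_{P,max}/C_{A0} = (k₁/k₂)^[k₂/(k₂−k₁)].
= (0.116/0.375)^(0.375/(0.375−0.116)) = (0.3093)^(1.448) = 0.1829.
C_{P,max} = 0.1829×2.88 = 0.527 kmol/m³.

0.527 kmol/m³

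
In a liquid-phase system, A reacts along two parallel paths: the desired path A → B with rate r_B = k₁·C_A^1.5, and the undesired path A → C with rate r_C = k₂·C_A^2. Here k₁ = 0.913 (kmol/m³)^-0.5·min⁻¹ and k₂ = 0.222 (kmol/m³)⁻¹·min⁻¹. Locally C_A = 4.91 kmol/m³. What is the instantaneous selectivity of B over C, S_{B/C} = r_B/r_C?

1.86

S_{B/C} = r_B/r_C = (k₁·C_A^1.5)/(k₂·C_A^2) = (k₁/k₂)·C_A^-0.5.
= (0.913×4.910^1.5) / (0.222×4.910^2) = 9.933/5.352 = 1.86.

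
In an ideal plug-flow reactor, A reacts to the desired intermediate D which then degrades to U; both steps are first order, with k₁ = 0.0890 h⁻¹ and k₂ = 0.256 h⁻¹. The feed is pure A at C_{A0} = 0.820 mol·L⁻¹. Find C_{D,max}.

For a first-order series the maximum intermediate yield is C_{D,max}/C_{A0} = (k₁/k₂)^[k₂/(k₂−k₁)].
= (0.0890/0.256)^(0.256/(0.256−0.0890)) = (0.3477)^(1.533) = 0.1980.
C_{D,max} = 0.1980×0.820 = 0.162 mol·L⁻¹.

0.162 mol·L⁻¹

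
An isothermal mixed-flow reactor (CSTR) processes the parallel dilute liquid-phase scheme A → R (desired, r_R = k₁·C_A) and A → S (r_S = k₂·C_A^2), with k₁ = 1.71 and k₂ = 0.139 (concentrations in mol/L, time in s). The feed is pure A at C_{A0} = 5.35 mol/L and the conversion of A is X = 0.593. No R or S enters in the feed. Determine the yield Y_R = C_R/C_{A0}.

0.504

Exit C_A = C_{A0}(1−X) = 5.35×0.407 = 2.177 mol/L.
A CSTR operates uniformly at the exit composition, giving r_R = 3.723 and r_S = 0.6590 (each k·C_A^n at C_A = 2.177).
Fraction of consumed A going to R: r_R/(r_R+r_S) = 0.8496.
C_R = 0.8496·C_{A0}·X = 0.8496×5.35×0.593 = 2.70 mol/L; Y_R = C_R/C_{A0} = 0.504.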